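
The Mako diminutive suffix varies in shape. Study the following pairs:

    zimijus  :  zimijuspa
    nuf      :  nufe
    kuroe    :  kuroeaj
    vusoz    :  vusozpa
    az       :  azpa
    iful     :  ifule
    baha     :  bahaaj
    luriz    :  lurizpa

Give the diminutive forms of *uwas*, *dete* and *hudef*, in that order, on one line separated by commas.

The alternation tracks the final sound of the stem — -pa when the stem ends in a sibilant (*zimijus*, *vusoz*, *az*, *luriz*); -e when the stem ends in a non-sibilant consonant (*nuf*, *iful*); -aj when the stem ends in a vowel (*kuroe*, *baha*).
The final sound of *uwas* is /s/, which is a sibilant, so the suffix is -pa, giving *uwaspa*.
Since the final sound of *dete* is /e/ (a vowel), it takes -aj, giving *deteaj*.
*hudef*: final sound = /f/, a non-sibilant consonant → -e → *hudefe*.

uwaspa, deteaj, hudefe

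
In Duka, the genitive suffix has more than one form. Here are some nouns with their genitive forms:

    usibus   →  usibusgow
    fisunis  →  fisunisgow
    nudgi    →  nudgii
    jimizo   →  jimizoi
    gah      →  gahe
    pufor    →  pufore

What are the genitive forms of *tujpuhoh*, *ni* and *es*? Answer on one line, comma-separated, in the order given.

tujpuhohe, nii, esgow

The alternation tracks the final sound of the stem — -gow when the stem ends in a sibilant (*usibus*, *fisunis*); -e when the stem ends in a non-sibilant consonant (*gah*, *pufor*); -i when the stem ends in a vowel (*nudgi*, *jimizo*).
The final sound of *tujpuhoh* is /h/, which is a non-sibilant consonant, so the suffix is -e, giving *tujpuhohe*.
The final sound of *ni* is /i/, which is a vowel, so the suffix is -i, giving *nii*.
The final sound of *es* is /s/, which is a sibilant, so the suffix is -gow, giving *esgow*.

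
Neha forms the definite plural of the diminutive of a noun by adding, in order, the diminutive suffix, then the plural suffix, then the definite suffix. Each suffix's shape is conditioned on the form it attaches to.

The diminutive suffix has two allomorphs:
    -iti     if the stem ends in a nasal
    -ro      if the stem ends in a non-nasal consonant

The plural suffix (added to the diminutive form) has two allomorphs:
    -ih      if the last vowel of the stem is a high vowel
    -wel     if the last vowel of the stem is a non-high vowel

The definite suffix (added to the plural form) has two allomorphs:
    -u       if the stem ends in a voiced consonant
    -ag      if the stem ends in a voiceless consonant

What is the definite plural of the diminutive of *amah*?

The final consonant of *amah* is /h/, which is non-nasal, so the diminutive suffix is -ro, giving *amahro*.
The diminutive form *amahro* — last vowel /o/ (a non-high vowel) → -wel → *amahrowel*.
Since the final consonant of the plural form *amahrowel* is /l/ (voiced), it takes -u, giving *amahrowelu*.

amahrowelu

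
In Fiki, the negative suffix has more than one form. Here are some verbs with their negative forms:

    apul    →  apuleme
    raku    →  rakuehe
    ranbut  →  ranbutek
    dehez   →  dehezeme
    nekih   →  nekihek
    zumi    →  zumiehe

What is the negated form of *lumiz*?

lumizeme

The alternation tracks the final sound of the stem — -ek when the stem ends in a voiceless consonant (*ranbut*, *nekih*); -eme when the stem ends in a voiced consonant (*apul*, *dehez*); -ehe when the stem ends in a vowel (*raku*, *zumi*).
The final sound of *lumiz* is /z/, which is a voiced consonant, so the suffix is -eme, giving *lumizeme*.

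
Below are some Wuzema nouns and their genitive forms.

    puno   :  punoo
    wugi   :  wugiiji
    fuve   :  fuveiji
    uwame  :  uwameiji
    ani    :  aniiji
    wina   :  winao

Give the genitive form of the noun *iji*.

ijiiji

The suffix is conditioned by the last vowel: -iji when the last vowel of the stem is a front vowel (*wugi*, *fuve*, *uwame*, *ani*); -o when the last vowel of the stem is a back vowel (*puno*, *wina*).
*iji* — last vowel /i/ (a front vowel) → -iji → *ijiiji*.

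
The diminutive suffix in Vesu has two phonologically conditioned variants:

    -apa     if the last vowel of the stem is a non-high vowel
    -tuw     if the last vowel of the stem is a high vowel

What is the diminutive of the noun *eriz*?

eriztuw

*eriz* — last vowel /i/ (a high vowel) → -tuw → *eriztuw*.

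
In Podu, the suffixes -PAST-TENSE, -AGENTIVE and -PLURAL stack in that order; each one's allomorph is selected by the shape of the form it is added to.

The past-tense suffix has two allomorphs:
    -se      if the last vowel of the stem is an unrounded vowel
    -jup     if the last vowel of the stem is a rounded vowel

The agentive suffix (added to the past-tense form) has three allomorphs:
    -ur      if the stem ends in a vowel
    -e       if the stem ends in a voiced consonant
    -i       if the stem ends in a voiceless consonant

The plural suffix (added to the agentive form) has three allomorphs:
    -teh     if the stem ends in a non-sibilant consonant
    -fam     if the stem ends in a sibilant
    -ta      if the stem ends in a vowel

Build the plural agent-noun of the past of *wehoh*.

wehohjupita

Since the last vowel of *wehoh* is /o/ (a rounded vowel), it takes -jup, giving *wehohjup*.
The past-tense form *wehohjup*: final sound = /p/, a voiceless consonant → -i → *wehohjupi*.
The agentive form *wehohjupi*: final sound = /i/, a vowel → -ta → *wehohjupita*.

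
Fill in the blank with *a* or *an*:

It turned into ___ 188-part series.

The indefinite article is chosen by the initial *sound* of the following word, not its spelling.
The number *188* is spoken "one hundred …", beginning with /wʌn/ — a consonant sound.
So the article is *a*: It turned into a 188-part series.

a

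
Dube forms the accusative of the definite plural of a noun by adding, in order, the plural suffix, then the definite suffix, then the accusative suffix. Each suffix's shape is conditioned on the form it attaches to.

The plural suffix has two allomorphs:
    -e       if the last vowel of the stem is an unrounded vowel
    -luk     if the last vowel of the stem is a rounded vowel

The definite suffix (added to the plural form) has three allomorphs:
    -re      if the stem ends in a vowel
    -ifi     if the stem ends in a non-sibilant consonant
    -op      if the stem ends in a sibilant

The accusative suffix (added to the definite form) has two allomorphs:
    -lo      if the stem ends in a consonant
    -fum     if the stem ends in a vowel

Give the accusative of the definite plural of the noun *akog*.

*akog*: last vowel = /o/, a rounded vowel → -luk → *akogluk*.
Since the final sound of the plural form *akogluk* is /k/ (a non-sibilant consonant), it takes -ifi, giving *akoglukifi*.
The definite form *akoglukifi* — final sound /i/ (a vowel) → -fum → *akoglukififum*.

akoglukififum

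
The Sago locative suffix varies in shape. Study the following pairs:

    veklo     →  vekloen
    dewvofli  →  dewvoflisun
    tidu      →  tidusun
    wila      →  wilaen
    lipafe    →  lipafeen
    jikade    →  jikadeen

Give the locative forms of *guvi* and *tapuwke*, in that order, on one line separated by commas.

The alternation tracks the last vowel of the stem — -sun when the last vowel of the stem is a high vowel (*dewvofli*, *tidu*); -en when the last vowel of the stem is a non-high vowel (*veklo*, *wila*, *lipafe*, *jikade*).
Since the last vowel of *guvi* is /i/ (a high vowel), it takes -sun, giving *guvisun*.
The last vowel of *tapuwke* is /e/, which is a non-high vowel, so the suffix is -en, giving *tapuwkeen*.

guvisun, tapuwkeen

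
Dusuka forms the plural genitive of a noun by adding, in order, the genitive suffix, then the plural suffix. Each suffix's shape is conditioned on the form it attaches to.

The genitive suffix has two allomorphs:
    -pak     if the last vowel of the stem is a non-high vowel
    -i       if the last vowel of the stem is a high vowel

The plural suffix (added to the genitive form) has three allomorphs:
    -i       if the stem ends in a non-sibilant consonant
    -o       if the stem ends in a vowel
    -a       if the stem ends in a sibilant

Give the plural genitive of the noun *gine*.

ginepaki

*gine*: last vowel = /e/, a non-high vowel → -pak → *ginepak*.
The genitive form *ginepak*: final sound = /k/, a non-sibilant consonant → -i → *ginepaki*.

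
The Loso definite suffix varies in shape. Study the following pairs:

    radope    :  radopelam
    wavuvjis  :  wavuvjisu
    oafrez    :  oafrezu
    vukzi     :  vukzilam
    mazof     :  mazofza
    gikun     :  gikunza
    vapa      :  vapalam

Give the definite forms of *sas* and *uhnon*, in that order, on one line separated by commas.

Looking at the final sound of each stem: -u when the stem ends in a sibilant (*wavuvjis*, *oafrez*); -za when the stem ends in a non-sibilant consonant (*mazof*, *gikun*); -lam when the stem ends in a vowel (*radope*, *vukzi*, *vapa*).
*sas* — final sound /s/ (a sibilant) → -u → *sasu*.
*uhnon* — final sound /n/ (a non-sibilant consonant) → -za → *uhnonza*.

sasu, uhnonza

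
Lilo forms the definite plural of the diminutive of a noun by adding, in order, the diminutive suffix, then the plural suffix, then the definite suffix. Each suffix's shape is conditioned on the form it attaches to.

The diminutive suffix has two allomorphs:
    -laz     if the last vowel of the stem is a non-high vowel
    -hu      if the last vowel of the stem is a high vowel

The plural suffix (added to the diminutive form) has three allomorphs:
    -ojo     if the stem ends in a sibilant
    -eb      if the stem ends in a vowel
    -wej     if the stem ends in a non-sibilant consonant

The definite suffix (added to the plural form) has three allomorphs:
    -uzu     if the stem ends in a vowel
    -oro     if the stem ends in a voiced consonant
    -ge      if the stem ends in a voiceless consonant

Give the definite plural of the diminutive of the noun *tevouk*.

tevoukhueboro

*tevouk*: last vowel = /u/, a high vowel → -hu → *tevoukhu*.
The diminutive form *tevoukhu* — final sound /u/ (a vowel) → -eb → *tevoukhueb*.
The plural form *tevoukhueb* — final sound /b/ (a voiced consonant) → -oro → *tevoukhueboro*.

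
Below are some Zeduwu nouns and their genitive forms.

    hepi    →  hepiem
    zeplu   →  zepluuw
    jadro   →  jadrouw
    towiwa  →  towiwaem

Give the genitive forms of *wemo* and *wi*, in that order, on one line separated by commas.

Looking at the last vowel of each stem: -uw when the last vowel of the stem is a rounded vowel (*zeplu*, *jadro*); -em when the last vowel of the stem is an unrounded vowel (*hepi*, *towiwa*).
*wemo*: last vowel = /o/, a rounded vowel → -uw → *wemouw*.
The last vowel of *wi* is /i/, which is an unrounded vowel, so the suffix is -em, giving *wiem*.

wemouw, wiem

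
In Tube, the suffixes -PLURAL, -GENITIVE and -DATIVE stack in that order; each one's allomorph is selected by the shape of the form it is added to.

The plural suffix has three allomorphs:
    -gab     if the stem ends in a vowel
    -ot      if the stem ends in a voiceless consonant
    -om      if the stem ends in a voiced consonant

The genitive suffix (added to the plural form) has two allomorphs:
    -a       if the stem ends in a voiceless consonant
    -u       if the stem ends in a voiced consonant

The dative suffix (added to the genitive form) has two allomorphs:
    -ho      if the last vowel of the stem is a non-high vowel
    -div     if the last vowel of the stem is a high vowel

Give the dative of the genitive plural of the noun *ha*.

hagabudiv

*ha* — final sound /a/ (a vowel) → -gab → *hagab*.
Since the final consonant of the plural form *hagab* is /b/ (voiced), it takes -u, giving *hagabu*.
The genitive form *hagabu* — last vowel /u/ (a high vowel) → -div → *hagabudiv*.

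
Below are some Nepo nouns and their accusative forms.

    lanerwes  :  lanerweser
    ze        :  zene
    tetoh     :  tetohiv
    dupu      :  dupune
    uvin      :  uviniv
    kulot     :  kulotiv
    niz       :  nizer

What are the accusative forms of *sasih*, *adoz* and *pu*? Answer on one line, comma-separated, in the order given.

sasihiv, adozer, pune

The pattern is sibilance of the final sound: -er when the stem ends in a sibilant (*lanerwes*, *niz*); -iv when the stem ends in a non-sibilant consonant (*tetoh*, *uvin*, *kulot*); -ne when the stem ends in a vowel (*ze*, *dupu*).
*sasih*: final sound = /h/, a non-sibilant consonant → -iv → *sasihiv*.
The final sound of *adoz* is /z/, which is a sibilant, so the suffix is -er, giving *adozer*.
*pu* — final sound /u/ (a vowel) → -ne → *pune*.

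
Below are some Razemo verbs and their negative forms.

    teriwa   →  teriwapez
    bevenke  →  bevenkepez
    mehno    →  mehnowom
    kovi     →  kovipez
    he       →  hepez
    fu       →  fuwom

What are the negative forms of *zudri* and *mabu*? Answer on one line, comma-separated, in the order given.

Looking at the last vowel of each stem: -wom when the last vowel of the stem is a rounded vowel (*mehno*, *fu*); -pez when the last vowel of the stem is an unrounded vowel (*teriwa*, *bevenke*, *kovi*, *he*).
Since the last vowel of *zudri* is /i/ (an unrounded vowel), it takes -pez, giving *zudripez*.
*mabu* — last vowel /u/ (a rounded vowel) → -wom → *mabuwom*.

zudripez, mabuwom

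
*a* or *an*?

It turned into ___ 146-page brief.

The indefinite article is chosen by the initial *sound* of the following word, not its spelling.
The number *146* is spoken "one hundred …", beginning with /wʌn/ — a consonant sound.
So the article is *a*: It turned into a 146-page brief.

a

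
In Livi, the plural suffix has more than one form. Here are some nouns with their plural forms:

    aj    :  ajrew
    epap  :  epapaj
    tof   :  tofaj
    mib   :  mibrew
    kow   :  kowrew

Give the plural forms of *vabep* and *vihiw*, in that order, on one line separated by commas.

The pattern is voicing of the final consonant: -aj when the stem ends in a voiceless consonant (*epap*, *tof*); -rew when the stem ends in a voiced consonant (*aj*, *mib*, *kow*).
The final consonant of *vabep* is /p/, which is voiceless, so the suffix is -aj, giving *vabepaj*.
The final consonant of *vihiw* is /w/, which is voiced, so the suffix is -rew, giving *vihiwrew*.

vabepaj, vihiwrew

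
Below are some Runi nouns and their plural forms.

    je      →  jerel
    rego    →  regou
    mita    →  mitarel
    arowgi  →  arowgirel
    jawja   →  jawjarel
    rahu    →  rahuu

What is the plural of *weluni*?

The pattern is rounding harmony: -u when the last vowel of the stem is a rounded vowel (*rego*, *rahu*); -rel when the last vowel of the stem is an unrounded vowel (*je*, *mita*, *arowgi*, *jawja*).
*weluni* — last vowel /i/ (an unrounded vowel) → -rel → *welunirel*.

welunirel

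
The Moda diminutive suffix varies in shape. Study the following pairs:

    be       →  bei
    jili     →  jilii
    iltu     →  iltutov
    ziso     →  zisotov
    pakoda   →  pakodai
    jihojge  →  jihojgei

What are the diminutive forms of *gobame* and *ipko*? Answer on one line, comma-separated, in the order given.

Looking at the last vowel of each stem: -tov when the last vowel of the stem is a rounded vowel (*iltu*, *ziso*); -i when the last vowel of the stem is an unrounded vowel (*be*, *jili*, *pakoda*, *jihojge*).
The last vowel of *gobame* is /e/, which is an unrounded vowel, so the suffix is -i, giving *gobamei*.
Since the last vowel of *ipko* is /o/ (a rounded vowel), it takes -tov, giving *ipkotov*.

gobamei, ipkotov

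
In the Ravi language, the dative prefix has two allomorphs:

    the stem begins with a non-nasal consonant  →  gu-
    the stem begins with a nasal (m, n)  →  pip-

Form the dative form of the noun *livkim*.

gulivkim

*livkim*: first consonant = /l/, non-nasal → gu- → *gulivkim*.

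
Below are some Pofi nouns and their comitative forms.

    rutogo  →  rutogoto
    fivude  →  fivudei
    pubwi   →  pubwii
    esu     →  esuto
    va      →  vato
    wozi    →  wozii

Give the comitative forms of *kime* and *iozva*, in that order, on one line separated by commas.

The suffix is conditioned by the last vowel: -i when the last vowel of the stem is a front vowel (*fivude*, *pubwi*, *wozi*); -to when the last vowel of the stem is a back vowel (*rutogo*, *esu*, *va*).
*kime*: last vowel = /e/, a front vowel → -i → *kimei*.
Since the last vowel of *iozva* is /a/ (a back vowel), it takes -to, giving *iozvato*.

kimei, iozvato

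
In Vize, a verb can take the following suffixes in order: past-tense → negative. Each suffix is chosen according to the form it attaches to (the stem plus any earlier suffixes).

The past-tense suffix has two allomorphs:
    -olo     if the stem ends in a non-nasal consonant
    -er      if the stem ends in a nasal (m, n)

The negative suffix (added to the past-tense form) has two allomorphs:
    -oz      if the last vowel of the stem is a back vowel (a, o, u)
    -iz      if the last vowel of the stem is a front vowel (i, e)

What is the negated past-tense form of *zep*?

zepolooz

*zep*: final consonant = /p/, non-nasal → -olo → *zepolo*.
The past-tense form *zepolo*: last vowel = /o/, a back vowel → -oz → *zepolooz*.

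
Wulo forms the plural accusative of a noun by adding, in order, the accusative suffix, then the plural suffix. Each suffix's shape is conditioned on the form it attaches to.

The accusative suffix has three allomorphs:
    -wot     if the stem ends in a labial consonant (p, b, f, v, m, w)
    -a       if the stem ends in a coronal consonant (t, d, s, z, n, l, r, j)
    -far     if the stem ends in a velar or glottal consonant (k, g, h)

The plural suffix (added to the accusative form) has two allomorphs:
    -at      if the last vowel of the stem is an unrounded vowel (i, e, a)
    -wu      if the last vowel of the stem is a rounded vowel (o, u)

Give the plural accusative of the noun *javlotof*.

Since the final consonant of *javlotof* is /f/ (labial), it takes -wot, giving *javlotofwot*.
The accusative form *javlotofwot* — last vowel /o/ (a rounded vowel) → -wu → *javlotofwotwu*.

javlotofwotwu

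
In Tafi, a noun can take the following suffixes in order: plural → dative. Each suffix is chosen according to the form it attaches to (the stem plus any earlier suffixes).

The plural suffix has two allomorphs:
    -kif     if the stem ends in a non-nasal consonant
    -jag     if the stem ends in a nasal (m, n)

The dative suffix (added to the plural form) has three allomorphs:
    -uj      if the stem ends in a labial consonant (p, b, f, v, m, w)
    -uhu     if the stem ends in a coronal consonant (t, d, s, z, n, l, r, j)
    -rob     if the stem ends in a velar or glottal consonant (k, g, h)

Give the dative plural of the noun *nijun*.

*nijun* — final consonant /n/ (a nasal) → -jag → *nijunjag*.
The plural form *nijunjag*: final consonant = /g/, velar/glottal → -rob → *nijunjagrob*.

nijunjagrob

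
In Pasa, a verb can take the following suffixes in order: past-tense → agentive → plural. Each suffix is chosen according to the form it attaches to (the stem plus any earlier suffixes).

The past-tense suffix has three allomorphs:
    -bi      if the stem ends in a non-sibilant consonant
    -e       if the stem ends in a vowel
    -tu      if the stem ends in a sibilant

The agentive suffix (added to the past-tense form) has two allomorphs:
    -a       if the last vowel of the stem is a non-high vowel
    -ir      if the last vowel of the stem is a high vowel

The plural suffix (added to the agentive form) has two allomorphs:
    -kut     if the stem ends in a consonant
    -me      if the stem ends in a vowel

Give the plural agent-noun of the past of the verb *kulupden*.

kulupdenbiirkut

Since the final sound of *kulupden* is /n/ (a non-sibilant consonant), it takes -bi, giving *kulupdenbi*.
Since the last vowel of the past-tense form *kulupdenbi* is /i/ (a high vowel), it takes -ir, giving *kulupdenbiir*.
The final sound of the agentive form *kulupdenbiir* is /r/, which is a consonant, so the plural suffix is -kut, giving *kulupdenbiirkut*.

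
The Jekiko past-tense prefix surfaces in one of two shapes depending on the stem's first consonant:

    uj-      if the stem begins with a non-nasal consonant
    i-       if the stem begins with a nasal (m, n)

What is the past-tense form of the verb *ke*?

ujke

*ke*: first consonant = /k/, non-nasal → uj- → *ujke*.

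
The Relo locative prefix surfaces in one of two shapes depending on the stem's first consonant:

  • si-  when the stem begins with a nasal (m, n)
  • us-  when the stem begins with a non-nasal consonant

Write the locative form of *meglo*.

simeglo

The first consonant of *meglo* is /m/, which is a nasal, so the prefix is si-, giving *simeglo*.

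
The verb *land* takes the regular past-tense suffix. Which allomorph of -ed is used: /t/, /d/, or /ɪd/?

The stem *land* ends in /t/ or /d/.
The -ed suffix is realized as /ɪd/ after /t, d/; as /t/ after other voiceless consonants; and as /d/ after other voiced sounds.
So -ed on *land* is pronounced /ɪd/.

/ɪd/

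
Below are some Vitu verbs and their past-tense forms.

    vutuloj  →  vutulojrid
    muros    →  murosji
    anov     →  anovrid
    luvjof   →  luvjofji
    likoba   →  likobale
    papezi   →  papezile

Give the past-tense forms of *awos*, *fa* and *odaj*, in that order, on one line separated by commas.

The pattern is voicing of the final sound: -ji when the stem ends in a voiceless consonant (*muros*, *luvjof*); -rid when the stem ends in a voiced consonant (*vutuloj*, *anov*); -le when the stem ends in a vowel (*likoba*, *papezi*).
*awos*: final sound = /s/, a voiceless consonant → -ji → *awosji*.
The final sound of *fa* is /a/, which is a vowel, so the suffix is -le, giving *fale*.
The final sound of *odaj* is /j/, which is a voiced consonant, so the suffix is -rid, giving *odajrid*.

awosji, fale, odajrid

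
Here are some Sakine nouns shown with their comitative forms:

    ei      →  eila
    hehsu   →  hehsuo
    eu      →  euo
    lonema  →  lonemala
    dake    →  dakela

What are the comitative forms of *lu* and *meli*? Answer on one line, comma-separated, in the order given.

luo, melila

The suffix is conditioned by the last vowel: -o when the last vowel of the stem is a rounded vowel (*hehsu*, *eu*); -la when the last vowel of the stem is an unrounded vowel (*ei*, *lonema*, *dake*).
The last vowel of *lu* is /u/, which is a rounded vowel, so the suffix is -o, giving *luo*.
Since the last vowel of *meli* is /i/ (an unrounded vowel), it takes -la, giving *melila*.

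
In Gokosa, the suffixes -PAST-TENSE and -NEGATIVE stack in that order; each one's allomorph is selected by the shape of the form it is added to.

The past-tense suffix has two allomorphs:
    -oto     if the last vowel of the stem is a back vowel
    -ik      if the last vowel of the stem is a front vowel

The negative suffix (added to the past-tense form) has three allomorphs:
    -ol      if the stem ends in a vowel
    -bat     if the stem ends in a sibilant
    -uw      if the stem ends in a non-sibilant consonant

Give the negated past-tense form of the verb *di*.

*di* — last vowel /i/ (a front vowel) → -ik → *diik*.
Since the final sound of the past-tense form *diik* is /k/ (a non-sibilant consonant), it takes -uw, giving *diikuw*.

diikuw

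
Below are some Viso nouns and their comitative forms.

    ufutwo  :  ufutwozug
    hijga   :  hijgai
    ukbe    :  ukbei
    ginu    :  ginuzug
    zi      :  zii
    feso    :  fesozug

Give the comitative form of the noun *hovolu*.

Looking at the last vowel of each stem: -zug when the last vowel of the stem is a rounded vowel (*ufutwo*, *ginu*, *feso*); -i when the last vowel of the stem is an unrounded vowel (*hijga*, *ukbe*, *zi*).
*hovolu* — last vowel /u/ (a rounded vowel) → -zug → *hovoluzug*.

hovoluzug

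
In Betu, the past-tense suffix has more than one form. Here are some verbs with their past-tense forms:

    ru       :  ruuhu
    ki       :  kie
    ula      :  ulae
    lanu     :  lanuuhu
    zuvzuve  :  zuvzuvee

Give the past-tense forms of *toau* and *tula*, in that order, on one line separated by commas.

Looking at the last vowel of each stem: -uhu when the last vowel of the stem is a rounded vowel (*ru*, *lanu*); -e when the last vowel of the stem is an unrounded vowel (*ki*, *ula*, *zuvzuve*).
*toau*: last vowel = /u/, a rounded vowel → -uhu → *toauuhu*.
*tula*: last vowel = /a/, an unrounded vowel → -e → *tulae*.

toauuhu, tulae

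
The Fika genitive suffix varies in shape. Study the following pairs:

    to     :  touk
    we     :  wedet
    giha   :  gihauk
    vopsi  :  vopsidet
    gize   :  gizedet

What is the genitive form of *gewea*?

The alternation tracks the last vowel of the stem — -det when the last vowel of the stem is a front vowel (*we*, *vopsi*, *gize*); -uk when the last vowel of the stem is a back vowel (*to*, *giha*).
*gewea*: last vowel = /a/, a back vowel → -uk → *geweauk*.

geweauk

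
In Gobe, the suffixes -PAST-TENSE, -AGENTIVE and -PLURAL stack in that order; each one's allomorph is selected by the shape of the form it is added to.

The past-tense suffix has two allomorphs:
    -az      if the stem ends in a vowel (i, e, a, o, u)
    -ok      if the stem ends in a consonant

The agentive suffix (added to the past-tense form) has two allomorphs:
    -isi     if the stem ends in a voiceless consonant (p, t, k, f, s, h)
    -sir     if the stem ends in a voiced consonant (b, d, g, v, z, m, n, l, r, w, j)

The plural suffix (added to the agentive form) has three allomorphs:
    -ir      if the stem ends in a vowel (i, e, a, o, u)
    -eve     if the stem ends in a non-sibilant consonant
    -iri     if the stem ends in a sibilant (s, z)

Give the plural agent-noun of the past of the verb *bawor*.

Since the final sound of *bawor* is /r/ (a consonant), it takes -ok, giving *baworok*.
Since the final consonant of the past-tense form *baworok* is /k/ (voiceless), it takes -isi, giving *baworokisi*.
The agentive form *baworokisi*: final sound = /i/, a vowel → -ir → *baworokisiir*.

baworokisiir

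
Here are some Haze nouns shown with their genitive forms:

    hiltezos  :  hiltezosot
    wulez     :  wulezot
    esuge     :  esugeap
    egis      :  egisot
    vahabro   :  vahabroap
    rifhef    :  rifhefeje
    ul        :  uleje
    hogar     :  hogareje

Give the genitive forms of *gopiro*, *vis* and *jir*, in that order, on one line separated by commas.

The pattern is sibilance of the final sound: -ot when the stem ends in a sibilant (*hiltezos*, *wulez*, *egis*); -eje when the stem ends in a non-sibilant consonant (*rifhef*, *ul*, *hogar*); -ap when the stem ends in a vowel (*esuge*, *vahabro*).
Since the final sound of *gopiro* is /o/ (a vowel), it takes -ap, giving *gopiroap*.
*vis* — final sound /s/ (a sibilant) → -ot → *visot*.
*jir* — final sound /r/ (a non-sibilant consonant) → -eje → *jireje*.

gopiroap, visot, jireje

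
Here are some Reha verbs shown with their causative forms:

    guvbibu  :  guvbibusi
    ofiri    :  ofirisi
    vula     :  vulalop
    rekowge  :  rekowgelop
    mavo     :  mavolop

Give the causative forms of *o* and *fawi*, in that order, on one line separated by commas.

Looking at the last vowel of each stem: -si when the last vowel of the stem is a high vowel (*guvbibu*, *ofiri*); -lop when the last vowel of the stem is a non-high vowel (*vula*, *rekowge*, *mavo*).
The last vowel of *o* is /o/, which is a non-high vowel, so the suffix is -lop, giving *olop*.
The last vowel of *fawi* is /i/, which is a high vowel, so the suffix is -si, giving *fawisi*.

olop, fawisi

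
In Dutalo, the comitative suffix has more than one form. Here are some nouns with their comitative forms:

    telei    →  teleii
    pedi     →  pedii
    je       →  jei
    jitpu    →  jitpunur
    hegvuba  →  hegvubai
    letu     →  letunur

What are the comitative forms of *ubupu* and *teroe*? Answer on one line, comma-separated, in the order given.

The suffix is conditioned by the last vowel: -nur when the last vowel of the stem is a rounded vowel (*jitpu*, *letu*); -i when the last vowel of the stem is an unrounded vowel (*telei*, *pedi*, *je*, *hegvuba*).
*ubupu*: last vowel = /u/, a rounded vowel → -nur → *ubupunur*.
Since the last vowel of *teroe* is /e/ (an unrounded vowel), it takes -i, giving *teroei*.

ubupunur, teroei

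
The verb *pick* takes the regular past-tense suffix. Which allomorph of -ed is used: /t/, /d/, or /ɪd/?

/t/

The stem *pick* ends in a voiceless consonant other than /t/.
The -ed suffix is realized as /ɪd/ after /t, d/; as /t/ after other voiceless consonants; and as /d/ after other voiced sounds.
So -ed on *pick* is pronounced /t/.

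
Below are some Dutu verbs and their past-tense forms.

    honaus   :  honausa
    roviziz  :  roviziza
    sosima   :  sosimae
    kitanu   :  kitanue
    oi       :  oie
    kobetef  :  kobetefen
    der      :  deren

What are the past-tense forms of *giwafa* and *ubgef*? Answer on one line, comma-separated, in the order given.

The alternation tracks the final sound of the stem — -a when the stem ends in a sibilant (*honaus*, *roviziz*); -en when the stem ends in a non-sibilant consonant (*kobetef*, *der*); -e when the stem ends in a vowel (*sosima*, *kitanu*, *oi*).
The final sound of *giwafa* is /a/, which is a vowel, so the suffix is -e, giving *giwafae*.
Since the final sound of *ubgef* is /f/ (a non-sibilant consonant), it takes -en, giving *ubgefen*.

giwafae, ubgefen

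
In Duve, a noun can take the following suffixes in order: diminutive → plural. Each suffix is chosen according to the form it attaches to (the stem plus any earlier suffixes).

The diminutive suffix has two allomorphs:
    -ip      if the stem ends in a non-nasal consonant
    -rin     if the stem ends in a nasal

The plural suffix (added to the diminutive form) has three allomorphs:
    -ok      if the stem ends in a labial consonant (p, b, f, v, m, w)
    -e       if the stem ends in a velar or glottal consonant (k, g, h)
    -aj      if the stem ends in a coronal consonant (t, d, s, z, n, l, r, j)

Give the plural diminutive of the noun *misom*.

misomrinaj

*misom*: final consonant = /m/, a nasal → -rin → *misomrin*.
The final consonant of the diminutive form *misomrin* is /n/, which is coronal, so the plural suffix is -aj, giving *misomrinaj*.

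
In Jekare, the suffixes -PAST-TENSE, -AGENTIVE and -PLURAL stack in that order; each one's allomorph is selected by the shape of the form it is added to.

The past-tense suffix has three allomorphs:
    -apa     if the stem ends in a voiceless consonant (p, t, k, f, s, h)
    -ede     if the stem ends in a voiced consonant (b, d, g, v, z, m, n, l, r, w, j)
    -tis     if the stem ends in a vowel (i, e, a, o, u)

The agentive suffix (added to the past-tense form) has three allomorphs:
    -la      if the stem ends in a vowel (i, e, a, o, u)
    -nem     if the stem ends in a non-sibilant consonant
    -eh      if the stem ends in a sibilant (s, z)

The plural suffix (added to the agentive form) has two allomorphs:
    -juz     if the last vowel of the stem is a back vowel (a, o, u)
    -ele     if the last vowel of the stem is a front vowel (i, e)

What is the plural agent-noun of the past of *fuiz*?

The final sound of *fuiz* is /z/, which is a voiced consonant, so the past-tense suffix is -ede, giving *fuizede*.
The past-tense form *fuizede* — final sound /e/ (a vowel) → -la → *fuizedela*.
The agentive form *fuizedela* — last vowel /a/ (a back vowel) → -juz → *fuizedelajuz*.

fuizedelajuz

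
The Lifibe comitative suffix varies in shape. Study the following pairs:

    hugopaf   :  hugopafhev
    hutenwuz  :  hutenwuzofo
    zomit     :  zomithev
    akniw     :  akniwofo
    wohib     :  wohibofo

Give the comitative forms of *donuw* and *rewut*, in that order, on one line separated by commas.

donuwofo, rewuthev

Looking at the final consonant of each stem: -hev when the stem ends in a voiceless consonant (*hugopaf*, *zomit*); -ofo when the stem ends in a voiced consonant (*hutenwuz*, *akniw*, *wohib*).
*donuw* — final consonant /w/ (voiced) → -ofo → *donuwofo*.
*rewut*: final consonant = /t/, voiceless → -hev → *rewuthev*.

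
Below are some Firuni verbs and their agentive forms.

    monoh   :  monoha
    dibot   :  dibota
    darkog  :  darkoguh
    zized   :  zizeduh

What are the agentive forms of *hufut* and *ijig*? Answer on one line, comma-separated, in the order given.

hufuta, ijiguh

Looking at the final consonant of each stem: -a when the stem ends in a voiceless consonant (*monoh*, *dibot*); -uh when the stem ends in a voiced consonant (*darkog*, *zized*).
Since the final consonant of *hufut* is /t/ (voiceless), it takes -a, giving *hufuta*.
Since the final consonant of *ijig* is /g/ (voiced), it takes -uh, giving *ijiguh*.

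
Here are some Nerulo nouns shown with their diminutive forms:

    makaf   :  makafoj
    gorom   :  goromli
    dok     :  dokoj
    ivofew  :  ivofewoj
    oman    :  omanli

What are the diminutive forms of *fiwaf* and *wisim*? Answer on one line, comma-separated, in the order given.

The suffix is conditioned by the final consonant: -li when the stem ends in a nasal (*gorom*, *oman*); -oj when the stem ends in a non-nasal consonant (*makaf*, *dok*, *ivofew*).
*fiwaf*: final consonant = /f/, non-nasal → -oj → *fiwafoj*.
*wisim*: final consonant = /m/, a nasal → -li → *wisimli*.

fiwafoj, wisimli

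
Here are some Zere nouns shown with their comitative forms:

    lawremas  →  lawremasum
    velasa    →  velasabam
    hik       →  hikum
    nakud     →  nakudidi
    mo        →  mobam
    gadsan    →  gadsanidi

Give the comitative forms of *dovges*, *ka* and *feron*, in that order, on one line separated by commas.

Looking at the final sound of each stem: -um when the stem ends in a voiceless consonant (*lawremas*, *hik*); -idi when the stem ends in a voiced consonant (*nakud*, *gadsan*); -bam when the stem ends in a vowel (*velasa*, *mo*).
Since the final sound of *dovges* is /s/ (a voiceless consonant), it takes -um, giving *dovgesum*.
*ka* — final sound /a/ (a vowel) → -bam → *kabam*.
The final sound of *feron* is /n/, which is a voiced consonant, so the suffix is -idi, giving *feronidi*.

dovgesum, kabam, feronidi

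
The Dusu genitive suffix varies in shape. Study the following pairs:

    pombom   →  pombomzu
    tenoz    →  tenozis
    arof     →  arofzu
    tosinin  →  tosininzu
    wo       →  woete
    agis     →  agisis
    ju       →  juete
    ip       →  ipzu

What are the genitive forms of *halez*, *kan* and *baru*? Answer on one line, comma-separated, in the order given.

halezis, kanzu, baruete

The suffix is conditioned by the final sound: -is when the stem ends in a sibilant (*tenoz*, *agis*); -zu when the stem ends in a non-sibilant consonant (*pombom*, *arof*, *tosinin*, *ip*); -ete when the stem ends in a vowel (*wo*, *ju*).
The final sound of *halez* is /z/, which is a sibilant, so the suffix is -is, giving *halezis*.
Since the final sound of *kan* is /n/ (a non-sibilant consonant), it takes -zu, giving *kanzu*.
*baru*: final sound = /u/, a vowel → -ete → *baruete*.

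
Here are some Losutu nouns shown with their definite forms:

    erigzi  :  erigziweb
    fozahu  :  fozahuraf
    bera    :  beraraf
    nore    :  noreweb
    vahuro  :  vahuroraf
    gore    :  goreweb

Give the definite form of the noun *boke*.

The alternation tracks the last vowel of the stem — -web when the last vowel of the stem is a front vowel (*erigzi*, *nore*, *gore*); -raf when the last vowel of the stem is a back vowel (*fozahu*, *bera*, *vahuro*).
*boke*: last vowel = /e/, a front vowel → -web → *bokeweb*.

bokeweb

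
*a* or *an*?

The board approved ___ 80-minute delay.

The indefinite article is chosen by the initial *sound* of the following word, not its spelling.
The number *80* is spoken "eighty", beginning with /ˈeɪti/ — a vowel sound.
So the article is *an*: The board approved an 80-minute delay.

an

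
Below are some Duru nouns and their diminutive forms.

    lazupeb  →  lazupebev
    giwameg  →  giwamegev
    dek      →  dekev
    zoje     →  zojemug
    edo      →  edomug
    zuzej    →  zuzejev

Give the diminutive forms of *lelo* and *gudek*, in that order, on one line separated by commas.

The alternation tracks the final sound of the stem — -ev when the stem ends in a consonant (*lazupeb*, *giwameg*, *dek*, *zuzej*); -mug when the stem ends in a vowel (*zoje*, *edo*).
The final sound of *lelo* is /o/, which is a vowel, so the suffix is -mug, giving *lelomug*.
The final sound of *gudek* is /k/, which is a consonant, so the suffix is -ev, giving *gudekev*.

lelomug, gudekev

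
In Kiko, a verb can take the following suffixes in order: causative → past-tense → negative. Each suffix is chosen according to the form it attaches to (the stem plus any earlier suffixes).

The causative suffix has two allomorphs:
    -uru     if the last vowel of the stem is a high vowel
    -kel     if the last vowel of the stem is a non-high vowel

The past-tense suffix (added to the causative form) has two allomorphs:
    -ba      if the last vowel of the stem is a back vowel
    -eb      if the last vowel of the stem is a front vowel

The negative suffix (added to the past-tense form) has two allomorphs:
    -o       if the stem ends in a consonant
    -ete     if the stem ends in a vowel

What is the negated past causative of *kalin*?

Since the last vowel of *kalin* is /i/ (a high vowel), it takes -uru, giving *kalinuru*.
The causative form *kalinuru*: last vowel = /u/, a back vowel → -ba → *kalinuruba*.
The final sound of the past-tense form *kalinuruba* is /a/, which is a vowel, so the negative suffix is -ete, giving *kalinurubaete*.

kalinurubaete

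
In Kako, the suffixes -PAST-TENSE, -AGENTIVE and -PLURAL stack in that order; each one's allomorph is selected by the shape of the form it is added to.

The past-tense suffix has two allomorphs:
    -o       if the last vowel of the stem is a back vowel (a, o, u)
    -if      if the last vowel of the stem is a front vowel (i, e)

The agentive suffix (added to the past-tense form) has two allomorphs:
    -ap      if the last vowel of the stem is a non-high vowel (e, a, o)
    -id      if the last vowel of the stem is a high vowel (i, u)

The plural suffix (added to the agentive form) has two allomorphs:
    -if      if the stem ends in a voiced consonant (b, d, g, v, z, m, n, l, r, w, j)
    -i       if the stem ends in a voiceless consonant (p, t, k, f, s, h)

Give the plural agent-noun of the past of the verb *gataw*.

gatawoapi

*gataw* — last vowel /a/ (a back vowel) → -o → *gatawo*.
The past-tense form *gatawo* — last vowel /o/ (a non-high vowel) → -ap → *gatawoap*.
The agentive form *gatawoap*: final consonant = /p/, voiceless → -i → *gatawoapi*.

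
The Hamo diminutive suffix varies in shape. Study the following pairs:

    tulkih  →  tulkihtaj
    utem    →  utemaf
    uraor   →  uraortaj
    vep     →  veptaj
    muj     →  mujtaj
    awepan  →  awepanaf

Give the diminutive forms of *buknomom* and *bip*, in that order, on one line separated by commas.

buknomomaf, biptaj

Looking at the final consonant of each stem: -af when the stem ends in a nasal (*utem*, *awepan*); -taj when the stem ends in a non-nasal consonant (*tulkih*, *uraor*, *vep*, *muj*).
*buknomom* — final consonant /m/ (a nasal) → -af → *buknomomaf*.
*bip* — final consonant /p/ (non-nasal) → -taj → *biptaj*.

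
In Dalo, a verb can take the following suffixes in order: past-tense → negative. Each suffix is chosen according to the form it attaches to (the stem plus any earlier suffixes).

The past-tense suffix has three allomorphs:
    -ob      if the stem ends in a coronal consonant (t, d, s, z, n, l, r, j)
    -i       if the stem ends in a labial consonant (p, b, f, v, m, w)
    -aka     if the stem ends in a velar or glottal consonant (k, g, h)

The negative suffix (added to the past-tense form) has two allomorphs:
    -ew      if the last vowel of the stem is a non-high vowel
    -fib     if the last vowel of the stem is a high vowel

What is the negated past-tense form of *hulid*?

*hulid* — final consonant /d/ (coronal) → -ob → *hulidob*.
Since the last vowel of the past-tense form *hulidob* is /o/ (a non-high vowel), it takes -ew, giving *hulidobew*.

hulidobew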